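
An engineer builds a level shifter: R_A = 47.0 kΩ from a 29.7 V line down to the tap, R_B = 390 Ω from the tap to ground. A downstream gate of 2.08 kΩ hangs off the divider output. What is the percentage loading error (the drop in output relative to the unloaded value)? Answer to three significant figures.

15.7 %

The divider's output (Thévenin) resistance is R_A‖R_B = 386.8 Ω.
Fractional drop under load = R_th/(R_th + R_L) = 386.8 / (386.8 + 2080) = 0.1568.
So the output falls by 15.7 %.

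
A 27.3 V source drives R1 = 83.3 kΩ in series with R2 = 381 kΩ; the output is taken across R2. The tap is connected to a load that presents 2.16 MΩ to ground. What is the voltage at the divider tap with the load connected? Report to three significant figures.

V_out ≈ 21.7 V

The load sits in parallel with R2: R2‖R_L = (381 × 2160) / (381 + 2160) = 323.9 kΩ.
V_out = 27.3 × 323.9 / (83.3 + 323.9) = 27.3 × 323.9/407.2 = 21.7 V.
(Unloaded it would have been 22.4 V.)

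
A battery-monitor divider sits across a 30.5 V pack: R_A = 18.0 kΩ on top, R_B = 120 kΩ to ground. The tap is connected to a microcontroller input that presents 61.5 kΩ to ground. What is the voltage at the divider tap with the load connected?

The load sits in parallel with R_B: R_B‖R_L = (120 × 61.5) / (120 + 61.5) = 40.66 kΩ.
V_out = 30.5 × 40.66 / (18.0 + 40.66) = 30.5 × 40.66/58.66 = 21.1 V.

V_out ≈ 21.1 V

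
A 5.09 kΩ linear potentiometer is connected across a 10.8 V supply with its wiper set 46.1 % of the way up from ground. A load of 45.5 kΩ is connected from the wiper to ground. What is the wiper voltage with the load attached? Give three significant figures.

The wiper splits the pot into (1−α)R = 2.744 kΩ above and αR = 2.346 kΩ below.
Lower section ‖ load = 2.231 kΩ.
V_wiper = 10.8 × 2.231/(2.744 + 2.231) = 4.84 V.

V ≈ 4.84 V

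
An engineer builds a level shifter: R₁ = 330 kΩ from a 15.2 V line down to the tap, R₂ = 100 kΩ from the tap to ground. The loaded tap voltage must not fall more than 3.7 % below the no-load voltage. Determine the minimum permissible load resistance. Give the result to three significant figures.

R_L(min) ≈ 2.00 MΩ

Output resistance R_th = R₁‖R₂ = (330 × 100)/430.0 = 76.74 kΩ.
The fractional drop is R_th/(R_th + R_L); requiring this ≤ 0.0370 gives R_L ≥ R_th(1/0.0370 − 1) = 76.74 × 26.03 = 2.00 MΩ.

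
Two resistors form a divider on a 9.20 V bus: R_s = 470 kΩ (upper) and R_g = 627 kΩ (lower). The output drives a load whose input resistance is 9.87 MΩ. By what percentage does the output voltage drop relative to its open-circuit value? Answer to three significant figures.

The divider's output (Thévenin) resistance is R_s‖R_g = 268.6 kΩ.
Fractional drop under load = R_th/(R_th + R_L) = 268.6 / (268.6 + 9870) = 0.02650.
So the output falls by 2.65 %.

2.65 %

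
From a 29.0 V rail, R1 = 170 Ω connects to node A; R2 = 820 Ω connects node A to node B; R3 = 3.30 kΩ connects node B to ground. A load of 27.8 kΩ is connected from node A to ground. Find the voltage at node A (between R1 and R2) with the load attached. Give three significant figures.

Below node A the series string R2+R3 = 4120 Ω sits in parallel with the 27800 Ω load: 3588 Ω.
V_A = 29.0 × 3588/(170 + 3588) = 27.7 V.

V ≈ 27.7 V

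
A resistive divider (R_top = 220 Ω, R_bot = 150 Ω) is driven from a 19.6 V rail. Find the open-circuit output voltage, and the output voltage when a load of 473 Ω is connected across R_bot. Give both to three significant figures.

Open-circuit: V = 19.6 × 150/(220 + 150) = 7.95 V.
With the load, R_bot becomes R_bot‖R_L = 113.9 Ω, so V = 19.6 × 113.9/333.9 = 6.69 V.

Unloaded: 7.95 V; loaded: 6.69 V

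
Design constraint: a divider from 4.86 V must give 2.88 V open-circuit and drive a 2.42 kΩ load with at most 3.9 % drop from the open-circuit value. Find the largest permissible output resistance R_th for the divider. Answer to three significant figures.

Loading drop = R_th/(R_th + R_L) ≤ 0.0390, so R_th ≤ R_L · ε/(1−ε) = 2.42 kΩ × 0.0390/0.9610 = 98.2 Ω.
(Any R1, R2 with R2/(R1+R2) = 0.593 and R1‖R2 ≤ 98.2 Ω will meet the spec.)

R_th ≤ 98.2 Ω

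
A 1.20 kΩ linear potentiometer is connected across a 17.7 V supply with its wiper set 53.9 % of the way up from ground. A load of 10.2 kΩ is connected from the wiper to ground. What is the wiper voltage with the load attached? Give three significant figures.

V ≈ 9.27 V

The wiper splits the pot into (1−α)R = 553.2 Ω above and αR = 646.8 Ω below.
Lower section ‖ load = 608.2 Ω.
V_wiper = 17.7 × 608.2/(553.2 + 608.2) = 9.27 V.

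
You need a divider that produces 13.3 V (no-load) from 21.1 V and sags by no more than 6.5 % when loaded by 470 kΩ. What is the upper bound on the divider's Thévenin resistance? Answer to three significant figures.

R_th ≤ 32.7 kΩ

Loading drop = R_th/(R_th + R_L) ≤ 0.0650, so R_th ≤ R_L · ε/(1−ε) = 470 kΩ × 0.0650/0.9350 = 32.7 kΩ.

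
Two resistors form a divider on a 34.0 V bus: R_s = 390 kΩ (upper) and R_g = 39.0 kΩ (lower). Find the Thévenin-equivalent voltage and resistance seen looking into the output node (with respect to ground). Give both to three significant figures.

V_th is the open-circuit tap voltage: 34.0 × 39.0/(390 + 39.0) = 3.09 V.
With the supply zeroed, R_s and R_g appear in parallel from the tap: R_th = R_s‖R_g = (390 × 39.0)/429.0 = 35.5 kΩ.

V_th = 3.09 V, R_th = 35.5 kΩ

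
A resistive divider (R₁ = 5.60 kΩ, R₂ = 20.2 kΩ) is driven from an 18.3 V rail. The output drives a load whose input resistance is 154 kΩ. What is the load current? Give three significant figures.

R₂‖R_L = 17.86 kΩ; V_out = 18.3 × 17.86/23.46 = 13.93 V.
I_L = V_out / R_L = 13.93 / 154 kΩ = 0.0905 mA.

I_L ≈ 0.0905 mA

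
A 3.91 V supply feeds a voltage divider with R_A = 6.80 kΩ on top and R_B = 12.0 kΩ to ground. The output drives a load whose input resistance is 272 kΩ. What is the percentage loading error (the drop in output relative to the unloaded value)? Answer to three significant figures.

1.57 %

The divider's output (Thévenin) resistance is R_A‖R_B = 4.340 kΩ.
Fractional drop under load = R_th/(R_th + R_L) = 4.340 / (4.340 + 272) = 0.01571.
So the output falls by 1.57 %.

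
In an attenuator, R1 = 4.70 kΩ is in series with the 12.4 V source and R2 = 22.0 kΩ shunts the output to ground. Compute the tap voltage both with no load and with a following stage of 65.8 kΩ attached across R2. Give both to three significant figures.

Unloaded: 10.2 V; loaded: 9.65 V

Open-circuit: V = 12.4 × 22.0/(4.70 + 22.0) = 10.2 V.
With the load, R2 becomes R2‖R_L = 16.49 kΩ, so V = 12.4 × 16.49/21.19 = 9.65 V.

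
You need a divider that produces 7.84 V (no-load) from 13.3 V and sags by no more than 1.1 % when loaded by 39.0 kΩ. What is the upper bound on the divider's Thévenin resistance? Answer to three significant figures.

Loading drop = R_th/(R_th + R_L) ≤ 0.0110, so R_th ≤ R_L · ε/(1−ε) = 39.0 kΩ × 0.0110/0.9890 = 434 Ω.
(Any R1, R2 with R2/(R1+R2) = 0.589 and R1‖R2 ≤ 434 Ω will meet the spec.)

R_th ≤ 434 Ω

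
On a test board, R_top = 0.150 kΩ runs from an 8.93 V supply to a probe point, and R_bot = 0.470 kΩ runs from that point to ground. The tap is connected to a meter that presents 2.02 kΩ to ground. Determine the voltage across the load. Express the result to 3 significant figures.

V_out ≈ 6.41 V

The load sits in parallel with R_bot: R_bot‖R_L = (470 × 2020) / (470 + 2020) = 381.3 Ω.
V_out = 8.93 × 381.3 / (150 + 381.3) = 8.93 × 381.3/531.3 = 6.41 V.
(Unloaded it would have been 6.77 V.)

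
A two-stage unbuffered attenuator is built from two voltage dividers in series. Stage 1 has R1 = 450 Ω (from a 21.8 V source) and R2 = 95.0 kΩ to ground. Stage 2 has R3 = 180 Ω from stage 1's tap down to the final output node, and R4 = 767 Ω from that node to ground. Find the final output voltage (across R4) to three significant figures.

Stage 2 presents R3+R4 = 947.0 Ω as a load on stage 1's tap.
Stage 1's lower leg becomes R2‖(R3+R4) = 937.7 Ω, so V_mid = 21.8 × 937.7/1388 = 14.73 V.
Stage 2 is itself unloaded: V_out = V_mid × R4/(R3+R4) = 14.73 × 767/947.0 = 11.9 V.

V_out ≈ 11.9 V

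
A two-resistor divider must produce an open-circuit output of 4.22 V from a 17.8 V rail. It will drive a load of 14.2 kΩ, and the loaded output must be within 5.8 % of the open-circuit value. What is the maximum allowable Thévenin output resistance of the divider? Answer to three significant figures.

R_th ≤ 874 Ω

Loading drop = R_th/(R_th + R_L) ≤ 0.0580, so R_th ≤ R_L · ε/(1−ε) = 14.2 kΩ × 0.0580/0.9420 = 874 Ω.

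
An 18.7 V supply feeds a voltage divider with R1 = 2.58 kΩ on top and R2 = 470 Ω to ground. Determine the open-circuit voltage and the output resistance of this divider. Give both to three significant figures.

V_th is the open-circuit tap voltage: 18.7 × 470/(2580 + 470) = 2.88 V.
With the supply zeroed, R1 and R2 appear in parallel from the tap: R_th = R1‖R2 = (2580 × 470)/3050 = 398 Ω.

V_th = 2.88 V, R_th = 398 Ω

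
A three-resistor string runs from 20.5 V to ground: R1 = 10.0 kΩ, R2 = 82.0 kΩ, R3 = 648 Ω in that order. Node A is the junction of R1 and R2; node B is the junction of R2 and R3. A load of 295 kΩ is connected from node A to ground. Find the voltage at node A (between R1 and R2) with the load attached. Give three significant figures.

V ≈ 17.8 V

Below node A the series string R2+R3 = 82650 Ω sits in parallel with the 295000 Ω load: 64560 Ω.
V_A = 20.5 × 64560/(10000 + 64560) = 17.8 V.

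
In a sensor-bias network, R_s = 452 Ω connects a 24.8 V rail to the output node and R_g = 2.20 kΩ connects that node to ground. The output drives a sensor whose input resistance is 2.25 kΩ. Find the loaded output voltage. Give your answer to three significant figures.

The load sits in parallel with R_g: R_g‖R_L = (2200 × 2250) / (2200 + 2250) = 1112 Ω.
V_out = 24.8 × 1112 / (452 + 1112) = 24.8 × 1112/1564 = 17.6 V.

V_out ≈ 17.6 V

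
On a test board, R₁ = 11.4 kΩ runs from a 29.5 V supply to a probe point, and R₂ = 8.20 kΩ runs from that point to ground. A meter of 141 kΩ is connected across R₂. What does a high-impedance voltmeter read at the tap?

V_out ≈ 11.9 V

The load sits in parallel with R₂: R₂‖R_L = (8.20 × 141) / (8.20 + 141) = 7.749 kΩ.
V_out = 29.5 × 7.749 / (11.4 + 7.749) = 29.5 × 7.749/19.15 = 11.9 V.
(Unloaded it would have been 12.3 V.)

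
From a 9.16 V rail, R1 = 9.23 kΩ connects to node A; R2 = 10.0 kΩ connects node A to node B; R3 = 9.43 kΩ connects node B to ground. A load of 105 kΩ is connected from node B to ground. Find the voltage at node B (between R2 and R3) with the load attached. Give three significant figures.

V ≈ 2.84 V

At node B, R3 is in parallel with the load: R3‖R_L = 8.653 kΩ.
Below node A the resistance is R2 + (R3‖R_L) = 18.65 kΩ, so V_A = 9.16 × 18.65/27.88 = 6.128 V.
Then V_B = V_A × (R3‖R_L)/(R2 + R3‖R_L) = 6.128 × 8.653/18.65 = 2.84 V.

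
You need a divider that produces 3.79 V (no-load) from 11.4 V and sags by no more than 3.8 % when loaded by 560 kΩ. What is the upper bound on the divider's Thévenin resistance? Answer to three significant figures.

Loading drop = R_th/(R_th + R_L) ≤ 0.0380, so R_th ≤ R_L · ε/(1−ε) = 560 kΩ × 0.0380/0.9620 = 22.1 kΩ.

R_th ≤ 22.1 kΩ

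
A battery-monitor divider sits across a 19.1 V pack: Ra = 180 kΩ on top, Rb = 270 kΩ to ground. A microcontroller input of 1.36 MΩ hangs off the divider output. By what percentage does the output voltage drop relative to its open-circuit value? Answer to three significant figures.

The divider's output (Thévenin) resistance is Ra‖Rb = 108.0 kΩ.
Fractional drop under load = R_th/(R_th + R_L) = 108.0 / (108.0 + 1360) = 0.07357.
So the output falls by 7.36 %.

7.36 %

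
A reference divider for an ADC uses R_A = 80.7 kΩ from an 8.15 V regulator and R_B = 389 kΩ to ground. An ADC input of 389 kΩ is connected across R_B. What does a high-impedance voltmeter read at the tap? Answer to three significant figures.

The load sits in parallel with R_B: R_B‖R_L = (389 × 389) / (389 + 389) = 194.5 kΩ.
V_out = 8.15 × 194.5 / (80.7 + 194.5) = 8.15 × 194.5/275.2 = 5.76 V.

V_out ≈ 5.76 V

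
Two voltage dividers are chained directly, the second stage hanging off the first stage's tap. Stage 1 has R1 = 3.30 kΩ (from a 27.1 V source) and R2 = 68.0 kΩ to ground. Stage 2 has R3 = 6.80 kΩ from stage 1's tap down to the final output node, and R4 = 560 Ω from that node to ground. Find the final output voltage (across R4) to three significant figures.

V_out ≈ 1.38 V

Stage 2 presents R3+R4 = 7360 Ω as a load on stage 1's tap.
Stage 1's lower leg becomes R2‖(R3+R4) = 6641 Ω, so V_mid = 27.1 × 6641/9941 = 18.10 V.
Stage 2 is itself unloaded: V_out = V_mid × R4/(R3+R4) = 18.10 × 560/7360 = 1.38 V.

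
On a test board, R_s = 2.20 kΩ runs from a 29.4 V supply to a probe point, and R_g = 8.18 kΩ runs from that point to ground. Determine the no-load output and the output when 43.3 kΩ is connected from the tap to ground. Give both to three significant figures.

Unloaded: 23.2 V; loaded: 22.3 V

Open-circuit: V = 29.4 × 8.18/(2.20 + 8.18) = 23.2 V.
With the load, R_g becomes R_g‖R_L = 6.880 kΩ, so V = 29.4 × 6.880/9.080 = 22.3 V.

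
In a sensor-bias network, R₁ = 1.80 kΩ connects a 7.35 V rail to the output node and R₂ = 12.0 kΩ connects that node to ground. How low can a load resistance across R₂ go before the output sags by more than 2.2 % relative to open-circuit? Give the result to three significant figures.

R_L(min) ≈ 69.6 kΩ

Output resistance R_th = R₁‖R₂ = (1.80 × 12.0)/13.80 = 1.565 kΩ.
The fractional drop is R_th/(R_th + R_L); requiring this ≤ 0.0220 gives R_L ≥ R_th(1/0.0220 − 1) = 1.565 × 44.45 = 69.6 kΩ.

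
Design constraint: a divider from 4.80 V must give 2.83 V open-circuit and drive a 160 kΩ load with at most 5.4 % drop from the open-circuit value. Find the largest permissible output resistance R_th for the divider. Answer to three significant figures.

Loading drop = R_th/(R_th + R_L) ≤ 0.0540, so R_th ≤ R_L · ε/(1−ε) = 160 kΩ × 0.0540/0.9460 = 9.13 kΩ.

R_th ≤ 9.13 kΩ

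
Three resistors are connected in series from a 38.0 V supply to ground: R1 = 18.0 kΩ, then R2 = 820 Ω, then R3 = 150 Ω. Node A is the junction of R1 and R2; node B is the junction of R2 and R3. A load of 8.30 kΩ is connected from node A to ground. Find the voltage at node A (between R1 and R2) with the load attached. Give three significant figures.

V ≈ 1.75 V

Below node A the series string R2+R3 = 970.0 Ω sits in parallel with the 8300 Ω load: 868.5 Ω.
V_A = 38.0 × 868.5/(18000 + 868.5) = 1.75 V.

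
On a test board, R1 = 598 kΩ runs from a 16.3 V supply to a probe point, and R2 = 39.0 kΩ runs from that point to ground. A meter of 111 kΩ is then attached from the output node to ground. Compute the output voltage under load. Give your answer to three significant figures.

The load sits in parallel with R2: R2‖R_L = (39.0 × 111) / (39.0 + 111) = 28.86 kΩ.
V_out = 16.3 × 28.86 / (598 + 28.86) = 16.3 × 28.86/626.9 = 0.750 V.
(Unloaded it would have been 0.998 V.)

V_out ≈ 0.750 V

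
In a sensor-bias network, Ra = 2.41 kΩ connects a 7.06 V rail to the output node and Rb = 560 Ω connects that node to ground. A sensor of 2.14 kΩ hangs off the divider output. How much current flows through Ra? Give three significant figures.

I ≈ 2.47 mA

Rb‖R_L = 443.9 Ω, so the source sees Ra + Rb‖R_L = 2854 Ω.
I = 7.06 V / 2854 Ω = 2.47 mA.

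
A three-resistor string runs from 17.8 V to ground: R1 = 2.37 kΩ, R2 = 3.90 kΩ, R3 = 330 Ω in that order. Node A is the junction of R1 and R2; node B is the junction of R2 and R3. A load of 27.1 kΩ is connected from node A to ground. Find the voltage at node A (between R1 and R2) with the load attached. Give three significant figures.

V ≈ 10.8 V

Below node A the series string R2+R3 = 4230 Ω sits in parallel with the 27100 Ω load: 3659 Ω.
V_A = 17.8 × 3659/(2370 + 3659) = 10.8 V.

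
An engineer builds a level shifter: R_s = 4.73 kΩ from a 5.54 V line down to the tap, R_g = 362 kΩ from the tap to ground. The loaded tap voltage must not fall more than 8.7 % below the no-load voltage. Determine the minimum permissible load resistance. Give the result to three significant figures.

Output resistance R_th = R_s‖R_g = (4.73 × 362)/366.7 = 4.669 kΩ.
The fractional drop is R_th/(R_th + R_L); requiring this ≤ 0.0870 gives R_L ≥ R_th(1/0.0870 − 1) = 4.669 × 10.49 = 49.0 kΩ.

R_L(min) ≈ 49.0 kΩ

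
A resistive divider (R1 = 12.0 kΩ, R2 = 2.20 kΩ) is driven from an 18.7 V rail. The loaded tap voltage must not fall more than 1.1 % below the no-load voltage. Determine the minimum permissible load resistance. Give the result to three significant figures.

R_L(min) ≈ 167 kΩ

Output resistance R_th = R1‖R2 = (12.0 × 2.20)/14.20 = 1.859 kΩ.
The fractional drop is R_th/(R_th + R_L); requiring this ≤ 0.0110 gives R_L ≥ R_th(1/0.0110 − 1) = 1.859 × 89.91 = 167 kΩ.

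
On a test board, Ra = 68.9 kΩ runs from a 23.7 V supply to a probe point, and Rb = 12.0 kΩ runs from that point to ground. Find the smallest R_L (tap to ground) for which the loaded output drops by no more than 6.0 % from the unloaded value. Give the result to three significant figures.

Output resistance R_th = Ra‖Rb = (68.9 × 12.0)/80.90 = 10.22 kΩ.
The fractional drop is R_th/(R_th + R_L); requiring this ≤ 0.0600 gives R_L ≥ R_th(1/0.0600 − 1) = 10.22 × 15.67 = 160 kΩ.

R_L(min) ≈ 160 kΩ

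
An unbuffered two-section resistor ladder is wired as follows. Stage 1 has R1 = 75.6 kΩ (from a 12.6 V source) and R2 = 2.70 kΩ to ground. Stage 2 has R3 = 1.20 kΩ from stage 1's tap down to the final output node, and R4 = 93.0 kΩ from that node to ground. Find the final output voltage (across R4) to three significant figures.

V_out ≈ 0.417 V

Stage 2 presents R3+R4 = 94.20 kΩ as a load on stage 1's tap.
Stage 1's lower leg becomes R2‖(R3+R4) = 2.625 kΩ, so V_mid = 12.6 × 2.625/78.22 = 0.4228 V.
Stage 2 is itself unloaded: V_out = V_mid × R4/(R3+R4) = 0.4228 × 93.0/94.20 = 0.417 V.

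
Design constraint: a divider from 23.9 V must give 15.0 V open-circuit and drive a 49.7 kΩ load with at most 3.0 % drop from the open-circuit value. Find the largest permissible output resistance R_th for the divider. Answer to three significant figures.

Loading drop = R_th/(R_th + R_L) ≤ 0.0300, so R_th ≤ R_L · ε/(1−ε) = 49.7 kΩ × 0.0300/0.9700 = 1.54 kΩ.

R_th ≤ 1.54 kΩ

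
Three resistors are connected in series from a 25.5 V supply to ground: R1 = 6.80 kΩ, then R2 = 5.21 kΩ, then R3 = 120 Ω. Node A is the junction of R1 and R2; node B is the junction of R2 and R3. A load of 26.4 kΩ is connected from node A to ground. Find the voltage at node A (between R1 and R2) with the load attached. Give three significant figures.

Below node A the series string R2+R3 = 5330 Ω sits in parallel with the 26400 Ω load: 4435 Ω.
V_A = 25.5 × 4435/(6800 + 4435) = 10.1 V.

V ≈ 10.1 V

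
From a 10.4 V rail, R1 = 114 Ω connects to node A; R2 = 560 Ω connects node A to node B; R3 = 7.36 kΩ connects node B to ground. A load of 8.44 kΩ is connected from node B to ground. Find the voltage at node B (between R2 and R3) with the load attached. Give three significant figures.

V ≈ 8.88 V

At node B, R3 is in parallel with the load: R3‖R_L = 3932 Ω.
Below node A the resistance is R2 + (R3‖R_L) = 4492 Ω, so V_A = 10.4 × 4492/4606 = 10.14 V.
Then V_B = V_A × (R3‖R_L)/(R2 + R3‖R_L) = 10.14 × 3932/4492 = 8.88 V.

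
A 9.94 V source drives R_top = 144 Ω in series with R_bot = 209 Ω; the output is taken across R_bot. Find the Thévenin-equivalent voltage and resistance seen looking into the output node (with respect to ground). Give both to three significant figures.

V_th is the open-circuit tap voltage: 9.94 × 209/(144 + 209) = 5.89 V.
With the supply zeroed, R_top and R_bot appear in parallel from the tap: R_th = R_top‖R_bot = (144 × 209)/353.0 = 85.3 Ω.

V_th = 5.89 V, R_th = 85.3 Ω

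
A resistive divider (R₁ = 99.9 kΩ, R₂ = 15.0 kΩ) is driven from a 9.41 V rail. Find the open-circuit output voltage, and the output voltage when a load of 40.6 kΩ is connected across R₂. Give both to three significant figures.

Open-circuit: V = 9.41 × 15.0/(99.9 + 15.0) = 1.23 V.
With the load, R₂ becomes R₂‖R_L = 10.95 kΩ, so V = 9.41 × 10.95/110.9 = 0.930 V.

Unloaded: 1.23 V; loaded: 0.930 V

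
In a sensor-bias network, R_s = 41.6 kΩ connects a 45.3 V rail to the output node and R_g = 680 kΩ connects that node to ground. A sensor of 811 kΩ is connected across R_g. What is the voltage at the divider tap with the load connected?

The load sits in parallel with R_g: R_g‖R_L = (680 × 811) / (680 + 811) = 369.9 kΩ.
V_out = 45.3 × 369.9 / (41.6 + 369.9) = 45.3 × 369.9/411.5 = 40.7 V.
(Unloaded it would have been 42.7 V.)

V_out ≈ 40.7 V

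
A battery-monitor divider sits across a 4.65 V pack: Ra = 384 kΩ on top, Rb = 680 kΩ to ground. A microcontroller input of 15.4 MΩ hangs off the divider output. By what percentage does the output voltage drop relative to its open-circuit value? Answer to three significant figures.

The divider's output (Thévenin) resistance is Ra‖Rb = 245.4 kΩ.
Fractional drop under load = R_th/(R_th + R_L) = 245.4 / (245.4 + 15400) = 0.01569.
So the output falls by 1.57 %.

1.57 %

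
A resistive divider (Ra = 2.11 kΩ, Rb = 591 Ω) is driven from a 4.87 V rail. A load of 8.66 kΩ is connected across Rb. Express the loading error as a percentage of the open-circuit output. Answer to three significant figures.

The divider's output (Thévenin) resistance is Ra‖Rb = 461.7 Ω.
Fractional drop under load = R_th/(R_th + R_L) = 461.7 / (461.7 + 8660) = 0.05061.
So the output falls by 5.06 %.

5.06 %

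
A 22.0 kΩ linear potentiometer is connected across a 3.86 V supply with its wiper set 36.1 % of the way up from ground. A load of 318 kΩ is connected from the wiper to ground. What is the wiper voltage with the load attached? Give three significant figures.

The wiper splits the pot into (1−α)R = 14.06 kΩ above and αR = 7.942 kΩ below.
Lower section ‖ load = 7.748 kΩ.
V_wiper = 3.86 × 7.748/(14.06 + 7.748) = 1.37 V.

V ≈ 1.37 V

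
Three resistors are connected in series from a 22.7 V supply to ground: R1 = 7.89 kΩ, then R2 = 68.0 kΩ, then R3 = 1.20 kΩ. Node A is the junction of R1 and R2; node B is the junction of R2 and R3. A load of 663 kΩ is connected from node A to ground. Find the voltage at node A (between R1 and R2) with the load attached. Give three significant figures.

V ≈ 20.2 V

Below node A the series string R2+R3 = 69.20 kΩ sits in parallel with the 663 kΩ load: 62.66 kΩ.
V_A = 22.7 × 62.66/(7.89 + 62.66) = 20.2 V.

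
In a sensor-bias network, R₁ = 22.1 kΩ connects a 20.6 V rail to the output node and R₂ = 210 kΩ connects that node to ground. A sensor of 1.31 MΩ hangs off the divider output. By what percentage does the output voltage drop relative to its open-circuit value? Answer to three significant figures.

1.50 %

The divider's output (Thévenin) resistance is R₁‖R₂ = 20.00 kΩ.
Fractional drop under load = R_th/(R_th + R_L) = 20.00 / (20.00 + 1310) = 0.01503.
So the output falls by 1.50 %.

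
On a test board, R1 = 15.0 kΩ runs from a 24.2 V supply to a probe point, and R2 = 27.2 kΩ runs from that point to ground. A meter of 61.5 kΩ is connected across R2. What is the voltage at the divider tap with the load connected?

V_out ≈ 13.5 V

The load sits in parallel with R2: R2‖R_L = (27.2 × 61.5) / (27.2 + 61.5) = 18.86 kΩ.
V_out = 24.2 × 18.86 / (15.0 + 18.86) = 24.2 × 18.86/33.86 = 13.5 V.
(Unloaded it would have been 15.6 V.)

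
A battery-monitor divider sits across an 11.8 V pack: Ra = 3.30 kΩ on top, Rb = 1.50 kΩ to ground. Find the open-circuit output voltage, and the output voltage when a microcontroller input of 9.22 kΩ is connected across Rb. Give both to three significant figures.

Unloaded: 3.69 V; loaded: 3.32 V

Open-circuit: V = 11.8 × 1.50/(3.30 + 1.50) = 3.69 V.
With the load, Rb becomes Rb‖R_L = 1.290 kΩ, so V = 11.8 × 1.290/4.590 = 3.32 V.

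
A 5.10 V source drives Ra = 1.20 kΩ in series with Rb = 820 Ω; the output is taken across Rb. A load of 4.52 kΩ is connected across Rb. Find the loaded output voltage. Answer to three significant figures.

The load sits in parallel with Rb: Rb‖R_L = (820 × 4520) / (820 + 4520) = 694.1 Ω.
V_out = 5.10 × 694.1 / (1200 + 694.1) = 5.10 × 694.1/1894 = 1.87 V.
(Unloaded it would have been 2.07 V.)

V_out ≈ 1.87 V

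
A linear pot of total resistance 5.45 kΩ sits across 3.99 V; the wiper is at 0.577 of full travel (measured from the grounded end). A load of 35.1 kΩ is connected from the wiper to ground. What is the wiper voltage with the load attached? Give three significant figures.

The wiper splits the pot into (1−α)R = 2.305 kΩ above and αR = 3.145 kΩ below.
Lower section ‖ load = 2.886 kΩ.
V_wiper = 3.99 × 2.886/(2.305 + 2.886) = 2.22 V.

V ≈ 2.22 V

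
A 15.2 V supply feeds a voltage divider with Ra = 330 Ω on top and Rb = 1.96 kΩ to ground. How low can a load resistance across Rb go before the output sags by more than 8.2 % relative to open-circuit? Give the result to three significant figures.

Output resistance R_th = Ra‖Rb = (330 × 1960)/2290 = 282.4 Ω.
The fractional drop is R_th/(R_th + R_L); requiring this ≤ 0.0820 gives R_L ≥ R_th(1/0.0820 − 1) = 282.4 × 11.20 = 3.16 kΩ.

R_L(min) ≈ 3.16 kΩ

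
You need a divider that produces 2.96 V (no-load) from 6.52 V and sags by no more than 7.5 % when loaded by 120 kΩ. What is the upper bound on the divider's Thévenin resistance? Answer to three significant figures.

Loading drop = R_th/(R_th + R_L) ≤ 0.0750, so R_th ≤ R_L · ε/(1−ε) = 120 kΩ × 0.0750/0.9250 = 9.73 kΩ.
(Any R1, R2 with R2/(R1+R2) = 0.454 and R1‖R2 ≤ 9.73 kΩ will meet the spec.)

R_th ≤ 9.73 kΩ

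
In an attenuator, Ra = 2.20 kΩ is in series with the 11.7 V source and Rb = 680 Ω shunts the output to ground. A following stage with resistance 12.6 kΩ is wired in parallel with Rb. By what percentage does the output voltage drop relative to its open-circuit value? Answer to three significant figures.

The divider's output (Thévenin) resistance is Ra‖Rb = 519.4 Ω.
Fractional drop under load = R_th/(R_th + R_L) = 519.4 / (519.4 + 12600) = 0.03959.
So the output falls by 3.96 %.

3.96 %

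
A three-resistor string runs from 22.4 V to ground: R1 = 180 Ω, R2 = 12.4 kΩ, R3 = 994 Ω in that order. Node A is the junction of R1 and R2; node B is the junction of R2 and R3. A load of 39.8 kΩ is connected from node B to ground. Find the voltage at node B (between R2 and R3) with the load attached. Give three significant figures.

At node B, R3 is in parallel with the load: R3‖R_L = 969.8 Ω.
Below node A the resistance is R2 + (R3‖R_L) = 13370 Ω, so V_A = 22.4 × 13370/13550 = 22.10 V.
Then V_B = V_A × (R3‖R_L)/(R2 + R3‖R_L) = 22.10 × 969.8/13370 = 1.60 V.

V ≈ 1.60 V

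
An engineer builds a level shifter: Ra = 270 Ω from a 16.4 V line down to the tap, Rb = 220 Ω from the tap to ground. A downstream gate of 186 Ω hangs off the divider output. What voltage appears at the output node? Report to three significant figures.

The load sits in parallel with Rb: Rb‖R_L = (220 × 186) / (220 + 186) = 100.8 Ω.
V_out = 16.4 × 100.8 / (270 + 100.8) = 16.4 × 100.8/370.8 = 4.46 V.

V_out ≈ 4.46 V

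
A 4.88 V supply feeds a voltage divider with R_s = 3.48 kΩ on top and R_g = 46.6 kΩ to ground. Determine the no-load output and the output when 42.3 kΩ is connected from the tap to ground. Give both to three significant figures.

Open-circuit: V = 4.88 × 46.6/(3.48 + 46.6) = 4.54 V.
With the load, R_g becomes R_g‖R_L = 22.17 kΩ, so V = 4.88 × 22.17/25.65 = 4.22 V.

Unloaded: 4.54 V; loaded: 4.22 V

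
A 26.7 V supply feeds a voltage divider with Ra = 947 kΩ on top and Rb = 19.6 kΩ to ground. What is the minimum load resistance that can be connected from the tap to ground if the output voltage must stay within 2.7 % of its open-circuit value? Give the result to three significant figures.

R_L(min) ≈ 692 kΩ

Output resistance R_th = Ra‖Rb = (947 × 19.6)/966.6 = 19.20 kΩ.
The fractional drop is R_th/(R_th + R_L); requiring this ≤ 0.0270 gives R_L ≥ R_th(1/0.0270 − 1) = 19.20 × 36.04 = 692 kΩ.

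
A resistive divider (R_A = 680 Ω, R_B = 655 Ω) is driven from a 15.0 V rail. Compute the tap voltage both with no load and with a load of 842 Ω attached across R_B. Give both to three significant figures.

Open-circuit: V = 15.0 × 655/(680 + 655) = 7.36 V.
With the load, R_B becomes R_B‖R_L = 368.4 Ω, so V = 15.0 × 368.4/1048 = 5.27 V.

Unloaded: 7.36 V; loaded: 5.27 V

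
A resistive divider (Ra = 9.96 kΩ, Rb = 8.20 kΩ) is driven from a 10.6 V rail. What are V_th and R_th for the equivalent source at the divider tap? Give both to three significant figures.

V_th is the open-circuit tap voltage: 10.6 × 8.20/(9.96 + 8.20) = 4.79 V.
With the supply zeroed, Ra and Rb appear in parallel from the tap: R_th = Ra‖Rb = (9.96 × 8.20)/18.16 = 4.50 kΩ.

V_th = 4.79 V, R_th = 4.50 kΩ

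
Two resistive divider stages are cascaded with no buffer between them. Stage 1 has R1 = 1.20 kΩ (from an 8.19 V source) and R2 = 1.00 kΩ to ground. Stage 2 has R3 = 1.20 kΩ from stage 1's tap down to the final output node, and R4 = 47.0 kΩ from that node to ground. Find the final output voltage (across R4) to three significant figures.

Stage 2 presents R3+R4 = 48.20 kΩ as a load on stage 1's tap.
Stage 1's lower leg becomes R2‖(R3+R4) = 0.9797 kΩ, so V_mid = 8.19 × 0.9797/2.180 = 3.681 V.
Stage 2 is itself unloaded: V_out = V_mid × R4/(R3+R4) = 3.681 × 47.0/48.20 = 3.59 V.

V_out ≈ 3.59 V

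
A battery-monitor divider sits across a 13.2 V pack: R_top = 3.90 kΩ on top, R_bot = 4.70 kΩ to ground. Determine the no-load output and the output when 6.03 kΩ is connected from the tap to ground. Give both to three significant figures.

Open-circuit: V = 13.2 × 4.70/(3.90 + 4.70) = 7.21 V.
With the load, R_bot becomes R_bot‖R_L = 2.641 kΩ, so V = 13.2 × 2.641/6.541 = 5.33 V.

Unloaded: 7.21 V; loaded: 5.33 V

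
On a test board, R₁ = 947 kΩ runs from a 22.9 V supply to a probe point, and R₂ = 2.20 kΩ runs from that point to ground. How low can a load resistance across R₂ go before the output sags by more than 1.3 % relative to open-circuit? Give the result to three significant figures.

Output resistance R_th = R₁‖R₂ = (947 × 2.20)/949.2 = 2.195 kΩ.
The fractional drop is R_th/(R_th + R_L); requiring this ≤ 0.0130 gives R_L ≥ R_th(1/0.0130 − 1) = 2.195 × 75.92 = 167 kΩ.

R_L(min) ≈ 167 kΩ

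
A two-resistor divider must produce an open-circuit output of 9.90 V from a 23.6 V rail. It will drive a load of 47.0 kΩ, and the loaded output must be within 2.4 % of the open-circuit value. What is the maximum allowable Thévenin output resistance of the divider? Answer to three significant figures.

R_th ≤ 1.16 kΩ

Loading drop = R_th/(R_th + R_L) ≤ 0.0240, so R_th ≤ R_L · ε/(1−ε) = 47.0 kΩ × 0.0240/0.9760 = 1.16 kΩ.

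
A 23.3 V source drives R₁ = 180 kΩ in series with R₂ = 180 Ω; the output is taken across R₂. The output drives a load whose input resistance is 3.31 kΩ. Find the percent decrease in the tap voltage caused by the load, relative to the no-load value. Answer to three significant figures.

5.15 %

The divider's output (Thévenin) resistance is R₁‖R₂ = 179.8 Ω.
Fractional drop under load = R_th/(R_th + R_L) = 179.8 / (179.8 + 3310) = 0.05153.
So the output falls by 5.15 %.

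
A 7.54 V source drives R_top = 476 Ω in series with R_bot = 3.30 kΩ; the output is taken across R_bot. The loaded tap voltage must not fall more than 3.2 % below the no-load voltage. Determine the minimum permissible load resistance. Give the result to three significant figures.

Output resistance R_th = R_top‖R_bot = (476 × 3300)/3776 = 416.0 Ω.
The fractional drop is R_th/(R_th + R_L); requiring this ≤ 0.0320 gives R_L ≥ R_th(1/0.0320 − 1) = 416.0 × 30.25 = 12.6 kΩ.

R_L(min) ≈ 12.6 kΩ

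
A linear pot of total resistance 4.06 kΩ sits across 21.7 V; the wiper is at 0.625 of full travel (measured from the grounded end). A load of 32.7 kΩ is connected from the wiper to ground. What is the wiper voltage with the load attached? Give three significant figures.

V ≈ 13.2 V

The wiper splits the pot into (1−α)R = 1.522 kΩ above and αR = 2.537 kΩ below.
Lower section ‖ load = 2.355 kΩ.
V_wiper = 21.7 × 2.355/(1.522 + 2.355) = 13.2 V.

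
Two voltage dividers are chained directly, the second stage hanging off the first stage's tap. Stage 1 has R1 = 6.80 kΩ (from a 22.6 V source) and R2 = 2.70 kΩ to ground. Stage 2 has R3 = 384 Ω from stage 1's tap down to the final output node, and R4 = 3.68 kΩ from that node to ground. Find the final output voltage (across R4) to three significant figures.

V_out ≈ 3.94 V

Stage 2 presents R3+R4 = 4064 Ω as a load on stage 1's tap.
Stage 1's lower leg becomes R2‖(R3+R4) = 1622 Ω, so V_mid = 22.6 × 1622/8422 = 4.353 V.
Stage 2 is itself unloaded: V_out = V_mid × R4/(R3+R4) = 4.353 × 3680/4064 = 3.94 V.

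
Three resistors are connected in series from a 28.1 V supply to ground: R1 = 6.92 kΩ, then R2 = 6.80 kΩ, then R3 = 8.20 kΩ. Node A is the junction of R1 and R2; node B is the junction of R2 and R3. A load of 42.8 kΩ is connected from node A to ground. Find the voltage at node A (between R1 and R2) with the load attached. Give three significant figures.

V ≈ 17.3 V

Below node A the series string R2+R3 = 15.00 kΩ sits in parallel with the 42.8 kΩ load: 11.11 kΩ.
V_A = 28.1 × 11.11/(6.92 + 11.11) = 17.3 V.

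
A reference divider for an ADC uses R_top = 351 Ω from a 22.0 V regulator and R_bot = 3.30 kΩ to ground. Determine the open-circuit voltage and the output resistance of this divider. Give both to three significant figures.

V_th is the open-circuit tap voltage: 22.0 × 3300/(351 + 3300) = 19.9 V.
With the supply zeroed, R_top and R_bot appear in parallel from the tap: R_th = R_top‖R_bot = (351 × 3300)/3651 = 317 Ω.

V_th = 19.9 V, R_th = 317 Ω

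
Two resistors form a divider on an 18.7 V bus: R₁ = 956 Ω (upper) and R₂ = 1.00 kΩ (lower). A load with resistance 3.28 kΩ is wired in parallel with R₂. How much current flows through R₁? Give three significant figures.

I ≈ 10.9 mA

R₂‖R_L = 766.4 Ω, so the source sees R₁ + R₂‖R_L = 1722 Ω.
I = 18.7 V / 1722 Ω = 10.9 mA.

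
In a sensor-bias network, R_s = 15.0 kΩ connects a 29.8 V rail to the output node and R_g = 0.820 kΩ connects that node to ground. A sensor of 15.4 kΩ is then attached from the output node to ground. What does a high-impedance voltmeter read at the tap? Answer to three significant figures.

V_out ≈ 1.47 V

The load sits in parallel with R_g: R_g‖R_L = (820 × 15400) / (820 + 15400) = 778.5 Ω.
V_out = 29.8 × 778.5 / (15000 + 778.5) = 29.8 × 778.5/15780 = 1.47 V.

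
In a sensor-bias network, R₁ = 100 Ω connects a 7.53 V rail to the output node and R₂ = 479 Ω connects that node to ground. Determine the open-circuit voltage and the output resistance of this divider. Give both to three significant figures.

V_th is the open-circuit tap voltage: 7.53 × 479/(100 + 479) = 6.23 V.
With the supply zeroed, R₁ and R₂ appear in parallel from the tap: R_th = R₁‖R₂ = (100 × 479)/579.0 = 82.7 Ω.

V_th = 6.23 V, R_th = 82.7 Ω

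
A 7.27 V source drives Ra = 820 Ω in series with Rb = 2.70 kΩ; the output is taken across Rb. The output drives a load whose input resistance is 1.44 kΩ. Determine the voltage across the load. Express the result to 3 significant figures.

V_out ≈ 3.88 V

The load sits in parallel with Rb: Rb‖R_L = (2700 × 1440) / (2700 + 1440) = 939.1 Ω.
V_out = 7.27 × 939.1 / (820 + 939.1) = 7.27 × 939.1/1759 = 3.88 V.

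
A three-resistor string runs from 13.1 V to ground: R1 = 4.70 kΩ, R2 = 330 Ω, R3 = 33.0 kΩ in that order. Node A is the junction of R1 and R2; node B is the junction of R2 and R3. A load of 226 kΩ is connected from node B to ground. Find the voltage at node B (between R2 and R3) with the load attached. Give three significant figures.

V ≈ 11.2 V

At node B, R3 is in parallel with the load: R3‖R_L = 28800 Ω.
Below node A the resistance is R2 + (R3‖R_L) = 29130 Ω, so V_A = 13.1 × 29130/33830 = 11.28 V.
Then V_B = V_A × (R3‖R_L)/(R2 + R3‖R_L) = 11.28 × 28800/29130 = 11.2 V.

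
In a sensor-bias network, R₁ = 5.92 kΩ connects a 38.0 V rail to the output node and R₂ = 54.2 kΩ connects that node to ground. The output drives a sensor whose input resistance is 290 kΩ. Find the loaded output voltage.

V_out ≈ 33.6 V

The load sits in parallel with R₂: R₂‖R_L = (54.2 × 290) / (54.2 + 290) = 45.67 kΩ.
V_out = 38.0 × 45.67 / (5.92 + 45.67) = 38.0 × 45.67/51.59 = 33.6 V.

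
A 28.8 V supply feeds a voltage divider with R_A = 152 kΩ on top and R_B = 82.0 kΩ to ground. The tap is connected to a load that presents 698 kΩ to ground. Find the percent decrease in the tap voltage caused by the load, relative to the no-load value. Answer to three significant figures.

The divider's output (Thévenin) resistance is R_A‖R_B = 53.26 kΩ.
Fractional drop under load = R_th/(R_th + R_L) = 53.26 / (53.26 + 698) = 0.07090.
So the output falls by 7.09 %.

7.09 %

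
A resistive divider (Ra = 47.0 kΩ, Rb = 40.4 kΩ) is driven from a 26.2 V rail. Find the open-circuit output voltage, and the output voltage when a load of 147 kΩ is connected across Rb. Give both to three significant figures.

Unloaded: 12.1 V; loaded: 10.6 V

Open-circuit: V = 26.2 × 40.4/(47.0 + 40.4) = 12.1 V.
With the load, Rb becomes Rb‖R_L = 31.69 kΩ, so V = 26.2 × 31.69/78.69 = 10.6 V.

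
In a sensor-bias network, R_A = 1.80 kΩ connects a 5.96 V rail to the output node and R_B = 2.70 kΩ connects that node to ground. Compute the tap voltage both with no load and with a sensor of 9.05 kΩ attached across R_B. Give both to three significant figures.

Open-circuit: V = 5.96 × 2.70/(1.80 + 2.70) = 3.58 V.
With the load, R_B becomes R_B‖R_L = 2.080 kΩ, so V = 5.96 × 2.080/3.880 = 3.19 V.

Unloaded: 3.58 V; loaded: 3.19 V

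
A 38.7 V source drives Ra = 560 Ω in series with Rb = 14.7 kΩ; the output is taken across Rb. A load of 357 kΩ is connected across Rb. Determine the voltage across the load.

The load sits in parallel with Rb: Rb‖R_L = (14700 × 357000) / (14700 + 357000) = 14120 Ω.
V_out = 38.7 × 14120 / (560 + 14120) = 38.7 × 14120/14680 = 37.2 V.
(Unloaded it would have been 37.3 V.)

V_out ≈ 37.2 V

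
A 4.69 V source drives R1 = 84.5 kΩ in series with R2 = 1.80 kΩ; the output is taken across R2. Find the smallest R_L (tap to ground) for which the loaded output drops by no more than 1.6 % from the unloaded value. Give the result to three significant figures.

R_L(min) ≈ 108 kΩ

Output resistance R_th = R1‖R2 = (84.5 × 1.80)/86.30 = 1.762 kΩ.
The fractional drop is R_th/(R_th + R_L); requiring this ≤ 0.0160 gives R_L ≥ R_th(1/0.0160 − 1) = 1.762 × 61.50 = 108 kΩ.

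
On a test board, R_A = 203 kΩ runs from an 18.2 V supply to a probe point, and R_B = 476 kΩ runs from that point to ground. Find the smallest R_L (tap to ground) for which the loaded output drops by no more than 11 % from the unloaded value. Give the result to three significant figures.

R_L(min) ≈ 1.15 MΩ

Output resistance R_th = R_A‖R_B = (203 × 476)/679.0 = 142.3 kΩ.
The fractional drop is R_th/(R_th + R_L); requiring this ≤ 0.110 gives R_L ≥ R_th(1/0.110 − 1) = 142.3 × 8.091 = 1.15 MΩ.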